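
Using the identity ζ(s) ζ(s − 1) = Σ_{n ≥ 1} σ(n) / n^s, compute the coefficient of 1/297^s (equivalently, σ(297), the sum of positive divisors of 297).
σ(297) = 480

In the product (Σ m^0/m^s)(Σ k / k^s) = Σ (Σ_{d | n} d) / n^s, the coefficient of 1/n^s is σ(n) = Σ_{d | n} d. For n = 297, divisors are [1, 3, 9, 11, 27, 33, 99, 297]; summing: σ(297) = 480.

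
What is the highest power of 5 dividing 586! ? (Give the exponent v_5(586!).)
v_5(586!) = 144

Legendre's formula: v_p(n!) = Σ_{k ≥ 1} ⌊n / p^k⌋. For p = 5, n = 586, the terms are:
  ⌊586/5^1⌋ = ⌊586/5⌋ = 117
  ⌊586/5^2⌋ = ⌊586/25⌋ = 23
  ⌊586/5^3⌋ = ⌊586/125⌋ = 4
(the next term ⌊586/5^4⌋ = 0, terminating the sum). Summing: v_5(586!) = 117 + 23 + 4 = 144.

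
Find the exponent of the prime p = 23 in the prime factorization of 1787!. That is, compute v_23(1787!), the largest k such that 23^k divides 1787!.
v_23(1787!) = 80

Legendre's formula: v_p(n!) = Σ_{k ≥ 1} ⌊n / p^k⌋. For p = 23, n = 1787, the terms are:
  ⌊1787/23^1⌋ = ⌊1787/23⌋ = 77
  ⌊1787/23^2⌋ = ⌊1787/529⌋ = 3
(the next term ⌊1787/23^3⌋ = 0, terminating the sum). Summing: v_23(1787!) = 77 + 3 = 80.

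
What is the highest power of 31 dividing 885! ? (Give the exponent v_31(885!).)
v_31(885!) = 28

Legendre's formula: v_p(n!) = Σ_{k ≥ 1} ⌊n / p^k⌋. For p = 31, n = 885, the terms are:
  ⌊885/31^1⌋ = ⌊885/31⌋ = 28
(the next term ⌊885/31^2⌋ = 0, terminating the sum). Summing: v_31(885!) = 28 = 28.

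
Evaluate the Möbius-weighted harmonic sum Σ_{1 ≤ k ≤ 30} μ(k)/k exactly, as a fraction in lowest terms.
Σ μ(k)/k = -65721449/2156564410

Values of μ(k) for 1 ≤ k ≤ 30: μ(1) = 1, μ(2) = -1, μ(3) = -1, μ(5) = -1, μ(6) = 1, μ(7) = -1, μ(10) = 1, μ(11) = -1, μ(13) = -1, μ(14) = 1, μ(15) = 1, μ(17) = -1, μ(19) = -1, μ(21) = 1, μ(22) = 1, μ(23) = -1, μ(26) = 1, μ(29) = -1, μ(30) = -1, with μ = 0 on non-squarefree integers. Summing μ(k)/k for k where μ(k) ≠ 0 gives -65721449/2156564410 ≈ -0.0305. (PNT ⟺ this sum → 0 as n → ∞.)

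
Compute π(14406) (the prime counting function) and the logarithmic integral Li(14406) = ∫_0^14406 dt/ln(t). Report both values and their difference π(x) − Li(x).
π(14406) = 1687;  Li(14406) ≈ 1714.72;  π(x) − Li(x) ≈ -27.72.

Direct count of primes ≤ 14406 gives π(14406) = 1687. Numerical evaluation of the logarithmic integral gives Li(14406) ≈ 1714.72. The difference π(x) − Li(x) ≈ -27.72 is typically negative for small/moderate x (Li(x) overestimates), though Littlewood's theorem shows this sign changes infinitely often.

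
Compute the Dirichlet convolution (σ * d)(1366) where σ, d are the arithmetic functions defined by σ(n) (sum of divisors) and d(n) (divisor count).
(σ * d)(1366) = 3430

Divisors of 1366: [1, 2, 683, 1366]. For each d | 1366:
  d = 1: σ(1) · d(1366/1) = 1 · 4 = 4
  d = 2: σ(2) · d(1366/2) = 3 · 2 = 6
  d = 683: σ(683) · d(1366/683) = 684 · 2 = 1368
  d = 1366: σ(1366) · d(1366/1366) = 2052 · 1 = 2052
Summing: (σ * d)(1366) = 4 + 6 + 1368 + 2052 = 3430.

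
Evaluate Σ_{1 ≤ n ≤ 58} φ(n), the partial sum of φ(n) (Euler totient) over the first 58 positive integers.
Σ_{n ≤ 58} φ(n) = 1028

Compute φ(n) for each 1 ≤ n ≤ 58: φ(1) = 1, φ(2) = 1, φ(3) = 2, φ(4) = 2, φ(5) = 4, φ(6) = 2, φ(7) = 6, φ(8) = 4, φ(9) = 6, φ(10) = 4, φ(11) = 10, φ(12) = 4, φ(13) = 12, φ(14) = 6, φ(15) = 8, φ(16) = 8, φ(17) = 16, φ(18) = 6, φ(19) = 18, φ(20) = 8, φ(21) = 12, φ(22) = 10, φ(23) = 22, φ(24) = 8, φ(25) = 20, φ(26) = 12, φ(27) = 18, φ(28) = 12, φ(29) = 28, φ(30) = 8, φ(31) = 30, φ(32) = 16, φ(33) = 20, φ(34) = 16, φ(35) = 24, φ(36) = 12, φ(37) = 36, φ(38) = 18, φ(39) = 24, φ(40) = 16, φ(41) = 40, φ(42) = 12, φ(43) = 42, φ(44) = 20, φ(45) = 24, φ(46) = 22, φ(47) = 46, φ(48) = 16, φ(49) = 42, φ(50) = 20, φ(51) = 32, φ(52) = 24, φ(53) = 52, φ(54) = 18, φ(55) = 40, φ(56) = 24, φ(57) = 36, φ(58) = 28. Summing all 58 values: 1028. (Average order: Σ_{n ≤ x} φ(n) ~ (3/π²) x². For x = 58, (3/π²)·58² ≈ 1022.53.)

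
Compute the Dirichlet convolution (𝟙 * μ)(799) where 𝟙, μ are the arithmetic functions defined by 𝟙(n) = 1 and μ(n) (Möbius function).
(𝟙 * μ)(799) = 0

Divisors of 799: [1, 17, 47, 799]. For each d | 799:
  d = 1: 𝟙(1) · μ(799/1) = 1 · 1 = 1
  d = 17: 𝟙(17) · μ(799/17) = 1 · -1 = -1
  d = 47: 𝟙(47) · μ(799/47) = 1 · -1 = -1
  d = 799: 𝟙(799) · μ(799/799) = 1 · 1 = 1
Summing: (𝟙 * μ)(799) = 1 + -1 + -1 + 1 = 0.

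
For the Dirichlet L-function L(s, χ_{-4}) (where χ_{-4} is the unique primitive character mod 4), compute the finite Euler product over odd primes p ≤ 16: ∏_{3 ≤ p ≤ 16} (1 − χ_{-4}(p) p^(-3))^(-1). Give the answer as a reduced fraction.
∏ = 17910767875/18484721664

The odd primes p ≤ 16 are [3, 5, 7, 11, 13]. For each, χ(p) = 1 if p ≡ 1 mod 4, χ(p) = −1 if p ≡ 3 mod 4. Taking (1 − χ(p)/p^3)^(-1) = p^3/(p^3 − χ(p)): (1 − (-1)/3^3)^(-1) · (1 − (1)/5^3)^(-1) · (1 − (-1)/7^3)^(-1) · (1 − (-1)/11^3)^(-1) · (1 − (1)/13^3)^(-1) = 17910767875/18484721664.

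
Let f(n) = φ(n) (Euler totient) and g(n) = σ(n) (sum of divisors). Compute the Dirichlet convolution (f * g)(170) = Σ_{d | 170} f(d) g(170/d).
(φ * σ)(170) = 1360

Divisors of 170: [1, 2, 5, 10, 17, 34, 85, 170]. For each d | 170:
  d = 1: φ(1) · σ(170/1) = 1 · 324 = 324
  d = 2: φ(2) · σ(170/2) = 1 · 108 = 108
  d = 5: φ(5) · σ(170/5) = 4 · 54 = 216
  d = 10: φ(10) · σ(170/10) = 4 · 18 = 72
  d = 17: φ(17) · σ(170/17) = 16 · 18 = 288
  d = 34: φ(34) · σ(170/34) = 16 · 6 = 96
  d = 85: φ(85) · σ(170/85) = 64 · 3 = 192
  d = 170: φ(170) · σ(170/170) = 64 · 1 = 64
Summing: (φ * σ)(170) = 324 + 108 + 216 + 72 + 288 + 96 + 192 + 64 = 1360.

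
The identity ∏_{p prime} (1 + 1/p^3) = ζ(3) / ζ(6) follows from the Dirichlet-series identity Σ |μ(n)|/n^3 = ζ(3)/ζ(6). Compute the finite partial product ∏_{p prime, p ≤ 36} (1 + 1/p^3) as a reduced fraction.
∏ = 123276368443014873612288/104343309932640260237195

The primes p ≤ 36 are [2, 3, 5, 7, 11, 13, 17, 19, 23, 29, 31]. For each, (1 + 1/p^3) = (p^3 + 1)/p^3. Multiplying these fractions over p ∈ [2, 3, 5, 7, 11, 13, 17, 19, 23, 29, 31] gives 123276368443014873612288/104343309932640260237195. (In the limit P → ∞ this tends to ζ(3)/ζ(6).)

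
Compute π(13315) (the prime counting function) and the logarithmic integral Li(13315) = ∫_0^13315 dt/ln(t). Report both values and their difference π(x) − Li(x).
π(13315) = 1581;  Li(13315) ≈ 1600.32;  π(x) − Li(x) ≈ -19.32.

Direct count of primes ≤ 13315 gives π(13315) = 1581. Numerical evaluation of the logarithmic integral gives Li(13315) ≈ 1600.32. The difference π(x) − Li(x) ≈ -19.32 is typically negative for small/moderate x (Li(x) overestimates), though Littlewood's theorem shows this sign changes infinitely often.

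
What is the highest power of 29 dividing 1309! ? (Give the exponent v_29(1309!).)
v_29(1309!) = 46

Legendre's formula: v_p(n!) = Σ_{k ≥ 1} ⌊n / p^k⌋. For p = 29, n = 1309, the terms are:
  ⌊1309/29^1⌋ = ⌊1309/29⌋ = 45
  ⌊1309/29^2⌋ = ⌊1309/841⌋ = 1
(the next term ⌊1309/29^3⌋ = 0, terminating the sum). Summing: v_29(1309!) = 45 + 1 = 46.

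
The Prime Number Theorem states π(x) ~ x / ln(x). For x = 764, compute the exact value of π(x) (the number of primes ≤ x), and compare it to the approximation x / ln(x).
π(764) = 135;  x/ln(x) ≈ 115.09;  relative error ≈ 14.75%.

Directly count primes up to 764: π(764) = 135. The PNT approximation gives 764/ln(764) ≈ 764/6.63857 ≈ 115.09. Relative error (π(x) − x/ln(x)) / π(x) ≈ 14.75%; the approximation is known to undercount slightly (Li(x) is a better estimate).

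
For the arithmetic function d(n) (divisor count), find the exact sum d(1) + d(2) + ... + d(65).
Σ_{n ≤ 65} d(n) = 284

Compute d(n) for each 1 ≤ n ≤ 65: d(1) = 1, d(2) = 2, d(3) = 2, d(4) = 3, d(5) = 2, d(6) = 4, d(7) = 2, d(8) = 4, d(9) = 3, d(10) = 4, d(11) = 2, d(12) = 6, d(13) = 2, d(14) = 4, d(15) = 4, d(16) = 5, d(17) = 2, d(18) = 6, d(19) = 2, d(20) = 6, d(21) = 4, d(22) = 4, d(23) = 2, d(24) = 8, d(25) = 3, d(26) = 4, d(27) = 4, d(28) = 6, d(29) = 2, d(30) = 8, d(31) = 2, d(32) = 6, d(33) = 4, d(34) = 4, d(35) = 4, d(36) = 9, d(37) = 2, d(38) = 4, d(39) = 4, d(40) = 8, d(41) = 2, d(42) = 8, d(43) = 2, d(44) = 6, d(45) = 6, d(46) = 4, d(47) = 2, d(48) = 10, d(49) = 3, d(50) = 6, d(51) = 4, d(52) = 6, d(53) = 2, d(54) = 8, d(55) = 4, d(56) = 8, d(57) = 4, d(58) = 4, d(59) = 2, d(60) = 12, d(61) = 2, d(62) = 4, d(63) = 6, d(64) = 7, d(65) = 4. Summing all 65 values: 284. (Dirichlet's divisor formula: Σ_{n ≤ x} d(n) = x ln(x) + (2γ − 1) x + O(√x). For x = 65, the asymptotic estimate is ≈ 281.37.)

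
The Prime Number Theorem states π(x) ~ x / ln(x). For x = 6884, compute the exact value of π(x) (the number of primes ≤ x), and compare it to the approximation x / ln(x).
π(6884) = 886;  x/ln(x) ≈ 779.00;  relative error ≈ 12.08%.

Directly count primes up to 6884: π(6884) = 886. The PNT approximation gives 6884/ln(6884) ≈ 6884/8.83696 ≈ 779.00. Relative error (π(x) − x/ln(x)) / π(x) ≈ 12.08%; the approximation is known to undercount slightly (Li(x) is a better estimate).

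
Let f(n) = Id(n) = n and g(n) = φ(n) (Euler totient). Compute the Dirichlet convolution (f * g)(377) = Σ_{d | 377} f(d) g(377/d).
(Id * φ)(377) = 1425

Divisors of 377: [1, 13, 29, 377]. For each d | 377:
  d = 1: Id(1) · φ(377/1) = 1 · 336 = 336
  d = 13: Id(13) · φ(377/13) = 13 · 28 = 364
  d = 29: Id(29) · φ(377/29) = 29 · 12 = 348
  d = 377: Id(377) · φ(377/377) = 377 · 1 = 377
Summing: (Id * φ)(377) = 336 + 364 + 348 + 377 = 1425.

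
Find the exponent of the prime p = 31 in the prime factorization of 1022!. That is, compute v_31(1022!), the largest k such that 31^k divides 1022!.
v_31(1022!) = 33

Legendre's formula: v_p(n!) = Σ_{k ≥ 1} ⌊n / p^k⌋. For p = 31, n = 1022, the terms are:
  ⌊1022/31^1⌋ = ⌊1022/31⌋ = 32
  ⌊1022/31^2⌋ = ⌊1022/961⌋ = 1
(the next term ⌊1022/31^3⌋ = 0, terminating the sum). Summing: v_31(1022!) = 32 + 1 = 33.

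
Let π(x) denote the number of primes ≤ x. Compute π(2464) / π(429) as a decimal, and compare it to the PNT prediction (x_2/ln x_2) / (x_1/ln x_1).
π(2464)/π(429) = 364/82 ≈ 4.4390;  PNT prediction ≈ 4.4579.

π(429) = 82 and π(2464) = 364, so π(2464)/π(429) ≈ 4.4390. The PNT-predicted ratio is (2464/ln(2464)) / (429/ln(429)) ≈ 4.4579. The two agree to within a few percent, as expected.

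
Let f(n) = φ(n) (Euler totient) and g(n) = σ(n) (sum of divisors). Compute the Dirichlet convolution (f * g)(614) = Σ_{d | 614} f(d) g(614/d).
(φ * σ)(614) = 2456

Divisors of 614: [1, 2, 307, 614]. For each d | 614:
  d = 1: φ(1) · σ(614/1) = 1 · 924 = 924
  d = 2: φ(2) · σ(614/2) = 1 · 308 = 308
  d = 307: φ(307) · σ(614/307) = 306 · 3 = 918
  d = 614: φ(614) · σ(614/614) = 306 · 1 = 306
Summing: (φ * σ)(614) = 924 + 308 + 918 + 306 = 2456.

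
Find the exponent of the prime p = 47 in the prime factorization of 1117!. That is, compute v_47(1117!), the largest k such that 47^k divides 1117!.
v_47(1117!) = 23

Legendre's formula: v_p(n!) = Σ_{k ≥ 1} ⌊n / p^k⌋. For p = 47, n = 1117, the terms are:
  ⌊1117/47^1⌋ = ⌊1117/47⌋ = 23
(the next term ⌊1117/47^2⌋ = 0, terminating the sum). Summing: v_47(1117!) = 23 = 23.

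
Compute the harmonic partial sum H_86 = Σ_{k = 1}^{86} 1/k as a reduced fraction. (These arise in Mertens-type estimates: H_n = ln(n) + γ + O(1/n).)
H_86 = 3698356445237207772956045432953649519/734184632222154704090370027645633600

Direct summation: H_86 = 1 + 1/2 + ... + 1/86. The least common denominator is lcm(1, ..., 86) = 8076030954443701744994070304101969600; over this denominator the numerator is 8076030954443701744994070304101969600 + 4038015477221850872497035152050984800 + 2692010318147900581664690101367323200 + 2019007738610925436248517576025492400 + 1615206190888740348998814060820393920 + 1346005159073950290832345050683661600 + 1153718707777671677856295757728852800 + 1009503869305462718124258788012746200 + 897336772715966860554896700455774400 + 807603095444370174499407030410196960 + 734184632222154704090370027645633600 + 673002579536975145416172525341830800 + 621233150341823211153390023392459200 + 576859353888835838928147878864426400 + 538402063629580116332938020273464640 + 504751934652731359062129394006373100 + 475060644379041279117298253182468800 + 448668386357983430277448350227887200 + 425054260760194828683898437057998400 + 403801547722185087249703515205098480 + 384572902592557225952098585909617600 + 367092316111077352045185013822816800 + 351131780627987032391046534960955200 + 336501289768487572708086262670915400 + 323041238177748069799762812164078784 + 310616575170911605576695011696229600 + 299112257571988953518298900151924800 + 288429676944417919464073939432213200 + 278483826015300060172209320831102400 + 269201031814790058166469010136732320 + 260517127562700056290131300132321600 + 252375967326365679531064697003186550 + 244728210740718234696790009215211200 + 237530322189520639558649126591234400 + 230743741555534335571259151545770560 + 224334193178991715138724175113943600 + 218271106876856803918758656867620800 + 212527130380097414341949218528999200 + 207077716780607737051130007797486400 + 201900773861092543624851757602549240 + 196976364742529310853513909856145600 + 192286451296278612976049292954808800 + 187814673359155854534745821025627200 + 183546158055538676022592506911408400 + 179467354543193372110979340091154880 + 175565890313993516195523267480477600 + 171830445839227696702001495831956800 + 168250644884243786354043131335457700 + 164816958253953096836613679675550400 + 161520619088874034899881406082039392 + 158353548126347093039099417727489600 + 155308287585455802788347505848114800 + 152377942536673617830076798190603200 + 149556128785994476759149450075962400 + 146836926444430940818074005529126720 + 144214838472208959732036969716106600 + 141684753586731609561299479019332800 + 139241913007650030086104660415551200 + 136881880583791554999899496679694400 + 134600515907395029083234505068366160 + 132393950072847569590066726296753600 + 130258563781350028145065650066160800 + 128190967530852408650699528636539200 + 126187983663182839765532348501593275 + 124246630068364642230678004678491840 + 122364105370359117348395004607605600 + 120537775439458234999911497076148800 + 118765161094760319779324563295617200 + 117043926875995677463682178320318400 + 115371870777767167785629575772885280 + 113746914851319742887240426818337600 + 112167096589495857569362087556971800 + 110630561019776736232795483617835200 + 109135553438428401959379328433810400 + 107680412725916023266587604054692928 + 106263565190048707170974609264499600 + 104883518888879243441481432520804800 + 103538858390303868525565003898743200 + 102228239929667110696127472203822400 + 100950386930546271812425878801274620 + 99704085857329651172766300050641600 + 98488182371264655426756954928072800 + 97301577764381948734868316916891200 + 96143225648139306488024646477404400 + 95012128875808255823459650636493760 + 93907336679577927267372910512813600 = 40681920897609285502516499762490144709, so H_86 = 40681920897609285502516499762490144709/8076030954443701744994070304101969600; reducing by gcd(40681920897609285502516499762490144709, 8076030954443701744994070304101969600) = 11 gives 3698356445237207772956045432953649519/734184632222154704090370027645633600 ≈ 5.03737. (The PNT-adjacent estimate ln(86) + γ ≈ 5.03156 matches within O(1/n).)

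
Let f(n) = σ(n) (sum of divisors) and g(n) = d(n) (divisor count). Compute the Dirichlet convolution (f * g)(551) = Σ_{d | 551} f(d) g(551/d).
(σ * d)(551) = 704

Divisors of 551: [1, 19, 29, 551]. For each d | 551:
  d = 1: σ(1) · d(551/1) = 1 · 4 = 4
  d = 19: σ(19) · d(551/19) = 20 · 2 = 40
  d = 29: σ(29) · d(551/29) = 30 · 2 = 60
  d = 551: σ(551) · d(551/551) = 600 · 1 = 600
Summing: (σ * d)(551) = 4 + 40 + 60 + 600 = 704.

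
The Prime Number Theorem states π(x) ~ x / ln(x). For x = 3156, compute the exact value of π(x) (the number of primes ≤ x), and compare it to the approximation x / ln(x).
π(3156) = 446;  x/ln(x) ≈ 391.71;  relative error ≈ 12.17%.

Directly count primes up to 3156: π(3156) = 446. The PNT approximation gives 3156/ln(3156) ≈ 3156/8.05706 ≈ 391.71. Relative error (π(x) − x/ln(x)) / π(x) ≈ 12.17%; the approximation is known to undercount slightly (Li(x) is a better estimate).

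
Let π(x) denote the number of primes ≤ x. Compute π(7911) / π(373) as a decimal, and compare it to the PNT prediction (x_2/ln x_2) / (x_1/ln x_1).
π(7911)/π(373) = 999/74 ≈ 13.5000;  PNT prediction ≈ 13.9919.

π(373) = 74 and π(7911) = 999, so π(7911)/π(373) ≈ 13.5000. The PNT-predicted ratio is (7911/ln(7911)) / (373/ln(373)) ≈ 13.9919. The two agree to within a few percent, as expected.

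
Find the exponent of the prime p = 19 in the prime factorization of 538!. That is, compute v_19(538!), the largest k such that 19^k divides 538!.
v_19(538!) = 29

Legendre's formula: v_p(n!) = Σ_{k ≥ 1} ⌊n / p^k⌋. For p = 19, n = 538, the terms are:
  ⌊538/19^1⌋ = ⌊538/19⌋ = 28
  ⌊538/19^2⌋ = ⌊538/361⌋ = 1
(the next term ⌊538/19^3⌋ = 0, terminating the sum). Summing: v_19(538!) = 28 + 1 = 29.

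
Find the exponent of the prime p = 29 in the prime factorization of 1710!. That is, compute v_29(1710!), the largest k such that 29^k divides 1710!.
v_29(1710!) = 60

Legendre's formula: v_p(n!) = Σ_{k ≥ 1} ⌊n / p^k⌋. For p = 29, n = 1710, the terms are:
  ⌊1710/29^1⌋ = ⌊1710/29⌋ = 58
  ⌊1710/29^2⌋ = ⌊1710/841⌋ = 2
(the next term ⌊1710/29^3⌋ = 0, terminating the sum). Summing: v_29(1710!) = 58 + 2 = 60.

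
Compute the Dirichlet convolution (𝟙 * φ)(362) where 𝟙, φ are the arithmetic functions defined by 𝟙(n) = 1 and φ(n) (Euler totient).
(𝟙 * φ)(362) = 362

Divisors of 362: [1, 2, 181, 362]. For each d | 362:
  d = 1: 𝟙(1) · φ(362/1) = 1 · 180 = 180
  d = 2: 𝟙(2) · φ(362/2) = 1 · 180 = 180
  d = 181: 𝟙(181) · φ(362/181) = 1 · 1 = 1
  d = 362: 𝟙(362) · φ(362/362) = 1 · 1 = 1
Summing: (𝟙 * φ)(362) = 180 + 180 + 1 + 1 = 362.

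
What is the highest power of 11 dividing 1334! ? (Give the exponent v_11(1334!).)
v_11(1334!) = 133

Legendre's formula: v_p(n!) = Σ_{k ≥ 1} ⌊n / p^k⌋. For p = 11, n = 1334, the terms are:
  ⌊1334/11^1⌋ = ⌊1334/11⌋ = 121
  ⌊1334/11^2⌋ = ⌊1334/121⌋ = 11
  ⌊1334/11^3⌋ = ⌊1334/1331⌋ = 1
(the next term ⌊1334/11^4⌋ = 0, terminating the sum). Summing: v_11(1334!) = 121 + 11 + 1 = 133.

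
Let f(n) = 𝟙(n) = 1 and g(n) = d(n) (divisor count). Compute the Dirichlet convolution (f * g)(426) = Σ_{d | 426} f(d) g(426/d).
(𝟙 * d)(426) = 27

Divisors of 426: [1, 2, 3, 6, 71, 142, 213, 426]. For each d | 426:
  d = 1: 𝟙(1) · d(426/1) = 1 · 8 = 8
  d = 2: 𝟙(2) · d(426/2) = 1 · 4 = 4
  d = 3: 𝟙(3) · d(426/3) = 1 · 4 = 4
  d = 6: 𝟙(6) · d(426/6) = 1 · 2 = 2
  d = 71: 𝟙(71) · d(426/71) = 1 · 4 = 4
  d = 142: 𝟙(142) · d(426/142) = 1 · 2 = 2
  d = 213: 𝟙(213) · d(426/213) = 1 · 2 = 2
  d = 426: 𝟙(426) · d(426/426) = 1 · 1 = 1
Summing: (𝟙 * d)(426) = 8 + 4 + 4 + 2 + 4 + 2 + 2 + 1 = 27.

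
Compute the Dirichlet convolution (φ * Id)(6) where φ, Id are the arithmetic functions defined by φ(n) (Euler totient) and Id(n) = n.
(φ * Id)(6) = 15

Divisors of 6: [1, 2, 3, 6]. For each d | 6:
  d = 1: φ(1) · Id(6/1) = 1 · 6 = 6
  d = 2: φ(2) · Id(6/2) = 1 · 3 = 3
  d = 3: φ(3) · Id(6/3) = 2 · 2 = 4
  d = 6: φ(6) · Id(6/6) = 2 · 1 = 2
Summing: (φ * Id)(6) = 6 + 3 + 4 + 2 = 15.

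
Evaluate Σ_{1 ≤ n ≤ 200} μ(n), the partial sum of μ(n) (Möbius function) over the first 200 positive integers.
Σ_{n ≤ 200} μ(n) = -8

Compute μ(n) for each 1 ≤ n ≤ 200: μ(1) = 1, μ(2) = -1, μ(3) = -1, μ(4) = 0, μ(5) = -1, μ(6) = 1, μ(7) = -1, μ(8) = 0, μ(9) = 0, μ(10) = 1, μ(11) = -1, μ(12) = 0, μ(13) = -1, μ(14) = 1, μ(15) = 1, μ(16) = 0, μ(17) = -1, μ(18) = 0, μ(19) = -1, μ(20) = 0, μ(21) = 1, μ(22) = 1, μ(23) = -1, μ(24) = 0, μ(25) = 0, μ(26) = 1, μ(27) = 0, μ(28) = 0, μ(29) = -1, μ(30) = -1, μ(31) = -1, μ(32) = 0, μ(33) = 1, μ(34) = 1, μ(35) = 1, μ(36) = 0, μ(37) = -1, μ(38) = 1, μ(39) = 1, μ(40) = 0, μ(41) = -1, μ(42) = -1, μ(43) = -1, μ(44) = 0, μ(45) = 0, μ(46) = 1, μ(47) = -1, μ(48) = 0, μ(49) = 0, μ(50) = 0, μ(51) = 1, μ(52) = 0, μ(53) = -1, μ(54) = 0, μ(55) = 1, μ(56) = 0, μ(57) = 1, μ(58) = 1, μ(59) = -1, μ(60) = 0, μ(61) = -1, μ(62) = 1, μ(63) = 0, μ(64) = 0, μ(65) = 1, μ(66) = -1, μ(67) = -1, μ(68) = 0, μ(69) = 1, μ(70) = -1, μ(71) = -1, μ(72) = 0, μ(73) = -1, μ(74) = 1, μ(75) = 0, μ(76) = 0, μ(77) = 1, μ(78) = -1, μ(79) = -1, μ(80) = 0, μ(81) = 0, μ(82) = 1, μ(83) = -1, μ(84) = 0, μ(85) = 1, μ(86) = 1, μ(87) = 1, μ(88) = 0, μ(89) = -1, μ(90) = 0, μ(91) = 1, μ(92) = 0, μ(93) = 1, μ(94) = 1, μ(95) = 1, μ(96) = 0, μ(97) = -1, μ(98) = 0, μ(99) = 0, μ(100) = 0, μ(101) = -1, μ(102) = -1, μ(103) = -1, μ(104) = 0, μ(105) = -1, μ(106) = 1, μ(107) = -1, μ(108) = 0, μ(109) = -1, μ(110) = -1, μ(111) = 1, μ(112) = 0, μ(113) = -1, μ(114) = -1, μ(115) = 1, μ(116) = 0, μ(117) = 0, μ(118) = 1, μ(119) = 1, μ(120) = 0, μ(121) = 0, μ(122) = 1, μ(123) = 1, μ(124) = 0, μ(125) = 0, μ(126) = 0, μ(127) = -1, μ(128) = 0, μ(129) = 1, μ(130) = -1, μ(131) = -1, μ(132) = 0, μ(133) = 1, μ(134) = 1, μ(135) = 0, μ(136) = 0, μ(137) = -1, μ(138) = -1, μ(139) = -1, μ(140) = 0, μ(141) = 1, μ(142) = 1, μ(143) = 1, μ(144) = 0, μ(145) = 1, μ(146) = 1, μ(147) = 0, μ(148) = 0, μ(149) = -1, μ(150) = 0, μ(151) = -1, μ(152) = 0, μ(153) = 0, μ(154) = -1, μ(155) = 1, μ(156) = 0, μ(157) = -1, μ(158) = 1, μ(159) = 1, μ(160) = 0, μ(161) = 1, μ(162) = 0, μ(163) = -1, μ(164) = 0, μ(165) = -1, μ(166) = 1, μ(167) = -1, μ(168) = 0, μ(169) = 0, μ(170) = -1, μ(171) = 0, μ(172) = 0, μ(173) = -1, μ(174) = -1, μ(175) = 0, μ(176) = 0, μ(177) = 1, μ(178) = 1, μ(179) = -1, μ(180) = 0, μ(181) = -1, μ(182) = -1, μ(183) = 1, μ(184) = 0, μ(185) = 1, μ(186) = -1, μ(187) = 1, μ(188) = 0, μ(189) = 0, μ(190) = -1, μ(191) = -1, μ(192) = 0, μ(193) = -1, μ(194) = 1, μ(195) = -1, μ(196) = 0, μ(197) = -1, μ(198) = 0, μ(199) = -1, μ(200) = 0. Summing all 200 values: -8. (Mertens function M(x) = Σ_{n ≤ x} μ(n); on average M(x) should be small (PNT ⟺ M(x) = o(x)).)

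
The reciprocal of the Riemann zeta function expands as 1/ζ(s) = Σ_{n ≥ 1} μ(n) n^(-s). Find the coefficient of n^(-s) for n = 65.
μ(65) = 1

Factor n = 65 = 5 · 13. μ(n) = 0 if any exponent ≥ 2 (not squarefree); otherwise μ(n) = (−1)^{ω(n)} where ω(n) is the number of distinct prime factors. Applying: μ(65) = 1.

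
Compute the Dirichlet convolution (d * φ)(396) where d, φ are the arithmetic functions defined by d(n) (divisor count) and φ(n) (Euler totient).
(d * φ)(396) = 1092

Divisors of 396: [1, 2, 3, 4, 6, 9, 11, 12, 18, 22, 33, 36, 44, 66, 99, 132, 198, 396]. For each d | 396:
  d = 1: d(1) · φ(396/1) = 1 · 120 = 120
  d = 2: d(2) · φ(396/2) = 2 · 60 = 120
  d = 3: d(3) · φ(396/3) = 2 · 40 = 80
  d = 4: d(4) · φ(396/4) = 3 · 60 = 180
  d = 6: d(6) · φ(396/6) = 4 · 20 = 80
  d = 9: d(9) · φ(396/9) = 3 · 20 = 60
  d = 11: d(11) · φ(396/11) = 2 · 12 = 24
  d = 12: d(12) · φ(396/12) = 6 · 20 = 120
  d = 18: d(18) · φ(396/18) = 6 · 10 = 60
  d = 22: d(22) · φ(396/22) = 4 · 6 = 24
  d = 33: d(33) · φ(396/33) = 4 · 4 = 16
  d = 36: d(36) · φ(396/36) = 9 · 10 = 90
  d = 44: d(44) · φ(396/44) = 6 · 6 = 36
  d = 66: d(66) · φ(396/66) = 8 · 2 = 16
  d = 99: d(99) · φ(396/99) = 6 · 2 = 12
  d = 132: d(132) · φ(396/132) = 12 · 2 = 24
  d = 198: d(198) · φ(396/198) = 12 · 1 = 12
  d = 396: d(396) · φ(396/396) = 18 · 1 = 18
Summing: (d * φ)(396) = 120 + 120 + 80 + 180 + 80 + 60 + 24 + 120 + 60 + 24 + 16 + 90 + 36 + 16 + 12 + 24 + 12 + 18 = 1092.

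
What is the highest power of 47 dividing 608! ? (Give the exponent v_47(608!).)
v_47(608!) = 12

Legendre's formula: v_p(n!) = Σ_{k ≥ 1} ⌊n / p^k⌋. For p = 47, n = 608, the terms are:
  ⌊608/47^1⌋ = ⌊608/47⌋ = 12
(the next term ⌊608/47^2⌋ = 0, terminating the sum). Summing: v_47(608!) = 12 = 12.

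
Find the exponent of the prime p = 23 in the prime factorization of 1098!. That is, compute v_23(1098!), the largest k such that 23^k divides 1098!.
v_23(1098!) = 49

Legendre's formula: v_p(n!) = Σ_{k ≥ 1} ⌊n / p^k⌋. For p = 23, n = 1098, the terms are:
  ⌊1098/23^1⌋ = ⌊1098/23⌋ = 47
  ⌊1098/23^2⌋ = ⌊1098/529⌋ = 2
(the next term ⌊1098/23^3⌋ = 0, terminating the sum). Summing: v_23(1098!) = 47 + 2 = 49.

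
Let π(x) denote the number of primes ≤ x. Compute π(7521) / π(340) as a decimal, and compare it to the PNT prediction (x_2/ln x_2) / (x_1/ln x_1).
π(7521)/π(340) = 952/68 ≈ 14.0000;  PNT prediction ≈ 14.4463.

π(340) = 68 and π(7521) = 952, so π(7521)/π(340) ≈ 14.0000. The PNT-predicted ratio is (7521/ln(7521)) / (340/ln(340)) ≈ 14.4463. The two agree to within a few percent, as expected.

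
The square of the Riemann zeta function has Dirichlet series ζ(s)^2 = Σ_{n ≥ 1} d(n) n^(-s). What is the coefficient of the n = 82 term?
d(82) = 4

ζ(s)^2 = (Σ 1/m^s)(Σ 1/k^s). The coefficient of 1/n^s in the product is the number of ordered pairs (m, k) with mk = n, which equals d(n). For n = 82, divisors are [1, 2, 41, 82], so d(82) = 4.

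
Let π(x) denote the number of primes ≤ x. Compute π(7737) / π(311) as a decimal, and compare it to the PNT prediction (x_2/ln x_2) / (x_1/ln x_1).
π(7737)/π(311) = 981/64 ≈ 15.3281;  PNT prediction ≈ 15.9479.

π(311) = 64 and π(7737) = 981, so π(7737)/π(311) ≈ 15.3281. The PNT-predicted ratio is (7737/ln(7737)) / (311/ln(311)) ≈ 15.9479. The two agree to within a few percent, as expected.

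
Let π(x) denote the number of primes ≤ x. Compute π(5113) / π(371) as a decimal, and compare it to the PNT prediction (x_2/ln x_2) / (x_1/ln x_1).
π(5113)/π(371) = 684/73 ≈ 9.3699;  PNT prediction ≈ 9.5480.

π(371) = 73 and π(5113) = 684, so π(5113)/π(371) ≈ 9.3699. The PNT-predicted ratio is (5113/ln(5113)) / (371/ln(371)) ≈ 9.5480. The two agree to within a few percent, as expected.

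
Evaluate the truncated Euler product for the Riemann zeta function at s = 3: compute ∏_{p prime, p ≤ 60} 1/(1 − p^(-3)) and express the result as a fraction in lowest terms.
∏ = 115000146464778681614198126342037237932886401/95672294696528702067767313816624165235458048

The primes p ≤ 60 are [2, 3, 5, 7, 11, 13, 17, 19, 23, 29, 31, 37, 41, 43, 47, 53, 59]. For each prime, (1 − 1/p^3)^(-1) = p^3 / (p^3 − 1). The product is (1 − 1/2^3)^(-1), (1 − 1/3^3)^(-1), (1 − 1/5^3)^(-1), (1 − 1/7^3)^(-1), (1 − 1/11^3)^(-1), (1 − 1/13^3)^(-1), (1 − 1/17^3)^(-1), (1 − 1/19^3)^(-1), (1 − 1/23^3)^(-1), (1 − 1/29^3)^(-1), (1 − 1/31^3)^(-1), (1 − 1/37^3)^(-1), (1 − 1/41^3)^(-1), (1 − 1/43^3)^(-1), (1 − 1/47^3)^(-1), (1 − 1/53^3)^(-1), (1 − 1/59^3)^(-1) = ∏ p^3 / (p^3 − 1) = 115000146464778681614198126342037237932886401/95672294696528702067767313816624165235458048.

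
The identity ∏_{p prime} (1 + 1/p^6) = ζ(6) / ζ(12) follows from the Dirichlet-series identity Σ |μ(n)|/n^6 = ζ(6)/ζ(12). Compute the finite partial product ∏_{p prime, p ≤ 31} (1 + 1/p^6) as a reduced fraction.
∏ = 27817995139941732182652708678753385001734002671757520/27350499395438163022926501194256392285250955967934357

The primes p ≤ 31 are [2, 3, 5, 7, 11, 13, 17, 19, 23, 29, 31]. For each, (1 + 1/p^6) = (p^6 + 1)/p^6. Multiplying these fractions over p ∈ [2, 3, 5, 7, 11, 13, 17, 19, 23, 29, 31] gives 27817995139941732182652708678753385001734002671757520/27350499395438163022926501194256392285250955967934357. (In the limit P → ∞ this tends to ζ(6)/ζ(12).)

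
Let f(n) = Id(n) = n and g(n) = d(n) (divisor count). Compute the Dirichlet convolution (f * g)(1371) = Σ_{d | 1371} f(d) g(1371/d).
(Id * d)(1371) = 2295

Divisors of 1371: [1, 3, 457, 1371]. For each d | 1371:
  d = 1: Id(1) · d(1371/1) = 1 · 4 = 4
  d = 3: Id(3) · d(1371/3) = 3 · 2 = 6
  d = 457: Id(457) · d(1371/457) = 457 · 2 = 914
  d = 1371: Id(1371) · d(1371/1371) = 1371 · 1 = 1371
Summing: (Id * d)(1371) = 4 + 6 + 914 + 1371 = 2295.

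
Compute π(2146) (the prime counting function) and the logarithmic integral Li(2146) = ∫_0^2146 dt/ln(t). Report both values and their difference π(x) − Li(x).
π(2146) = 324;  Li(2146) ≈ 333.93;  π(x) − Li(x) ≈ -9.93.

Direct count of primes ≤ 2146 gives π(2146) = 324. Numerical evaluation of the logarithmic integral gives Li(2146) ≈ 333.93. The difference π(x) − Li(x) ≈ -9.93 is typically negative for small/moderate x (Li(x) overestimates), though Littlewood's theorem shows this sign changes infinitely often.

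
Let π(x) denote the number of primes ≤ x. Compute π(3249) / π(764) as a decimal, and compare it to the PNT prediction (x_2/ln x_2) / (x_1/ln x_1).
π(3249)/π(764) = 457/135 ≈ 3.3852;  PNT prediction ≈ 3.4913.

π(764) = 135 and π(3249) = 457, so π(3249)/π(764) ≈ 3.3852. The PNT-predicted ratio is (3249/ln(3249)) / (764/ln(764)) ≈ 3.4913. The two agree to within a few percent, as expected.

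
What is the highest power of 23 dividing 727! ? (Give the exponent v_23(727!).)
v_23(727!) = 32

Legendre's formula: v_p(n!) = Σ_{k ≥ 1} ⌊n / p^k⌋. For p = 23, n = 727, the terms are:
  ⌊727/23^1⌋ = ⌊727/23⌋ = 31
  ⌊727/23^2⌋ = ⌊727/529⌋ = 1
(the next term ⌊727/23^3⌋ = 0, terminating the sum). Summing: v_23(727!) = 31 + 1 = 32.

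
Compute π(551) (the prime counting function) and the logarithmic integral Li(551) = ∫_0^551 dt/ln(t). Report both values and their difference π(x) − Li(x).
π(551) = 101;  Li(551) ≈ 109.94;  π(x) − Li(x) ≈ -8.94.

Direct count of primes ≤ 551 gives π(551) = 101. Numerical evaluation of the logarithmic integral gives Li(551) ≈ 109.94. The difference π(x) − Li(x) ≈ -8.94 is typically negative for small/moderate x (Li(x) overestimates), though Littlewood's theorem shows this sign changes infinitely often.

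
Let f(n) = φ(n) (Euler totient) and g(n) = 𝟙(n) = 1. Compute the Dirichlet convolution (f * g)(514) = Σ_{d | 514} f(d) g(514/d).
(φ * 𝟙)(514) = 514

Divisors of 514: [1, 2, 257, 514]. For each d | 514:
  d = 1: φ(1) · 𝟙(514/1) = 1 · 1 = 1
  d = 2: φ(2) · 𝟙(514/2) = 1 · 1 = 1
  d = 257: φ(257) · 𝟙(514/257) = 256 · 1 = 256
  d = 514: φ(514) · 𝟙(514/514) = 256 · 1 = 256
Summing: (φ * 𝟙)(514) = 1 + 1 + 256 + 256 = 514.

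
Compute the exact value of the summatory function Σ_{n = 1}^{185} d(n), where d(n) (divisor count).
Σ_{n ≤ 185} d(n) = 997

Compute d(n) for each 1 ≤ n ≤ 185: d(1) = 1, d(2) = 2, d(3) = 2, d(4) = 3, d(5) = 2, d(6) = 4, d(7) = 2, d(8) = 4, d(9) = 3, d(10) = 4, d(11) = 2, d(12) = 6, d(13) = 2, d(14) = 4, d(15) = 4, d(16) = 5, d(17) = 2, d(18) = 6, d(19) = 2, d(20) = 6, d(21) = 4, d(22) = 4, d(23) = 2, d(24) = 8, d(25) = 3, d(26) = 4, d(27) = 4, d(28) = 6, d(29) = 2, d(30) = 8, d(31) = 2, d(32) = 6, d(33) = 4, d(34) = 4, d(35) = 4, d(36) = 9, d(37) = 2, d(38) = 4, d(39) = 4, d(40) = 8, d(41) = 2, d(42) = 8, d(43) = 2, d(44) = 6, d(45) = 6, d(46) = 4, d(47) = 2, d(48) = 10, d(49) = 3, d(50) = 6, d(51) = 4, d(52) = 6, d(53) = 2, d(54) = 8, d(55) = 4, d(56) = 8, d(57) = 4, d(58) = 4, d(59) = 2, d(60) = 12, d(61) = 2, d(62) = 4, d(63) = 6, d(64) = 7, d(65) = 4, d(66) = 8, d(67) = 2, d(68) = 6, d(69) = 4, d(70) = 8, d(71) = 2, d(72) = 12, d(73) = 2, d(74) = 4, d(75) = 6, d(76) = 6, d(77) = 4, d(78) = 8, d(79) = 2, d(80) = 10, d(81) = 5, d(82) = 4, d(83) = 2, d(84) = 12, d(85) = 4, d(86) = 4, d(87) = 4, d(88) = 8, d(89) = 2, d(90) = 12, d(91) = 4, d(92) = 6, d(93) = 4, d(94) = 4, d(95) = 4, d(96) = 12, d(97) = 2, d(98) = 6, d(99) = 6, d(100) = 9, d(101) = 2, d(102) = 8, d(103) = 2, d(104) = 8, d(105) = 8, d(106) = 4, d(107) = 2, d(108) = 12, d(109) = 2, d(110) = 8, d(111) = 4, d(112) = 10, d(113) = 2, d(114) = 8, d(115) = 4, d(116) = 6, d(117) = 6, d(118) = 4, d(119) = 4, d(120) = 16, d(121) = 3, d(122) = 4, d(123) = 4, d(124) = 6, d(125) = 4, d(126) = 12, d(127) = 2, d(128) = 8, d(129) = 4, d(130) = 8, d(131) = 2, d(132) = 12, d(133) = 4, d(134) = 4, d(135) = 8, d(136) = 8, d(137) = 2, d(138) = 8, d(139) = 2, d(140) = 12, d(141) = 4, d(142) = 4, d(143) = 4, d(144) = 15, d(145) = 4, d(146) = 4, d(147) = 6, d(148) = 6, d(149) = 2, d(150) = 12, d(151) = 2, d(152) = 8, d(153) = 6, d(154) = 8, d(155) = 4, d(156) = 12, d(157) = 2, d(158) = 4, d(159) = 4, d(160) = 12, d(161) = 4, d(162) = 10, d(163) = 2, d(164) = 6, d(165) = 8, d(166) = 4, d(167) = 2, d(168) = 16, d(169) = 3, d(170) = 8, d(171) = 6, d(172) = 6, d(173) = 2, d(174) = 8, d(175) = 6, d(176) = 10, d(177) = 4, d(178) = 4, d(179) = 2, d(180) = 18, d(181) = 2, d(182) = 8, d(183) = 4, d(184) = 8, d(185) = 4. Summing all 185 values: 997. (Dirichlet's divisor formula: Σ_{n ≤ x} d(n) = x ln(x) + (2γ − 1) x + O(√x). For x = 185, the asymptotic estimate is ≈ 994.34.)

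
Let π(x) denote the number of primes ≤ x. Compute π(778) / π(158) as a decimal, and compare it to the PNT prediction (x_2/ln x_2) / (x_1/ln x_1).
π(778)/π(158) = 137/37 ≈ 3.7027;  PNT prediction ≈ 3.7449.

π(158) = 37 and π(778) = 137, so π(778)/π(158) ≈ 3.7027. The PNT-predicted ratio is (778/ln(778)) / (158/ln(158)) ≈ 3.7449. The two agree to within a few percent, as expected.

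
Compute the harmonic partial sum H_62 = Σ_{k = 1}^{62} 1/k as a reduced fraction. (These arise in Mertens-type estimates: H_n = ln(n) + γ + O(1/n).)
H_62 = 928551009361054917576341971/197044480683803711251893600

Direct summation: H_62 = 1 + 1/2 + ... + 1/62. The least common denominator is lcm(1, ..., 62) = 591133442051411133755680800; over this denominator the numerator is 591133442051411133755680800 + 295566721025705566877840400 + 197044480683803711251893600 + 147783360512852783438920200 + 118226688410282226751136160 + 98522240341901855625946800 + 84447634578773019107954400 + 73891680256426391719460100 + 65681493561267903750631200 + 59113344205141113375568080 + 53739403822855557614152800 + 49261120170950927812973400 + 45471803234723933365821600 + 42223817289386509553977200 + 39408896136760742250378720 + 36945840128213195859730050 + 34772555414788890220922400 + 32840746780633951875315600 + 31112286423758480723983200 + 29556672102570556687784040 + 28149211526257673035984800 + 26869701911427778807076400 + 25701454002235266685029600 + 24630560085475463906486700 + 23645337682056445350227232 + 22735901617361966682910800 + 21893831187089301250210400 + 21111908644693254776988600 + 20383911794876245991575200 + 19704448068380371125189360 + 19068820711335843024376800 + 18472920064106597929865025 + 17913134607618519204717600 + 17386277707394445110461200 + 16889526915754603821590880 + 16420373390316975937657800 + 15976579514903003615018400 + 15556143211879240361991600 + 15157267744907977788607200 + 14778336051285278343892020 + 14417888830522222774528800 + 14074605763128836517992400 + 13747289350032817064085600 + 13434850955713889403538200 + 13136298712253580750126240 + 12850727001117633342514800 + 12577307277689598590546400 + 12315280042737731953243350 + 12063947796967574158279200 + 11822668841028222675113616 + 11590851804929630073640800 + 11367950808680983341455400 + 11153461170781342146333600 + 10946915593544650625105200 + 10747880764571111522830560 + 10555954322346627388494300 + 10370762141252826907994400 + 10191955897438122995787600 + 10019210882227307351791200 + 9852224034190185562594680 + 9690712164777231700912800 + 9534410355667921512188400 = 2785653028083164752729025913, so H_62 = 2785653028083164752729025913/591133442051411133755680800; reducing by gcd(2785653028083164752729025913, 591133442051411133755680800) = 3 gives 928551009361054917576341971/197044480683803711251893600 ≈ 4.71239. (The PNT-adjacent estimate ln(62) + γ ≈ 4.70435 matches within O(1/n).)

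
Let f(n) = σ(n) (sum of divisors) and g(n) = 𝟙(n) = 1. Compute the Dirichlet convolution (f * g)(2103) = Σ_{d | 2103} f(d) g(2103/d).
(σ * 𝟙)(2103) = 3515

Divisors of 2103: [1, 3, 701, 2103]. For each d | 2103:
  d = 1: σ(1) · 𝟙(2103/1) = 1 · 1 = 1
  d = 3: σ(3) · 𝟙(2103/3) = 4 · 1 = 4
  d = 701: σ(701) · 𝟙(2103/701) = 702 · 1 = 702
  d = 2103: σ(2103) · 𝟙(2103/2103) = 2808 · 1 = 2808
Summing: (σ * 𝟙)(2103) = 1 + 4 + 702 + 2808 = 3515.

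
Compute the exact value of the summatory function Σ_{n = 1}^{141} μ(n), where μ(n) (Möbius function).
Σ_{n ≤ 141} μ(n) = -3

Compute μ(n) for each 1 ≤ n ≤ 141: μ(1) = 1, μ(2) = -1, μ(3) = -1, μ(4) = 0, μ(5) = -1, μ(6) = 1, μ(7) = -1, μ(8) = 0, μ(9) = 0, μ(10) = 1, μ(11) = -1, μ(12) = 0, μ(13) = -1, μ(14) = 1, μ(15) = 1, μ(16) = 0, μ(17) = -1, μ(18) = 0, μ(19) = -1, μ(20) = 0, μ(21) = 1, μ(22) = 1, μ(23) = -1, μ(24) = 0, μ(25) = 0, μ(26) = 1, μ(27) = 0, μ(28) = 0, μ(29) = -1, μ(30) = -1, μ(31) = -1, μ(32) = 0, μ(33) = 1, μ(34) = 1, μ(35) = 1, μ(36) = 0, μ(37) = -1, μ(38) = 1, μ(39) = 1, μ(40) = 0, μ(41) = -1, μ(42) = -1, μ(43) = -1, μ(44) = 0, μ(45) = 0, μ(46) = 1, μ(47) = -1, μ(48) = 0, μ(49) = 0, μ(50) = 0, μ(51) = 1, μ(52) = 0, μ(53) = -1, μ(54) = 0, μ(55) = 1, μ(56) = 0, μ(57) = 1, μ(58) = 1, μ(59) = -1, μ(60) = 0, μ(61) = -1, μ(62) = 1, μ(63) = 0, μ(64) = 0, μ(65) = 1, μ(66) = -1, μ(67) = -1, μ(68) = 0, μ(69) = 1, μ(70) = -1, μ(71) = -1, μ(72) = 0, μ(73) = -1, μ(74) = 1, μ(75) = 0, μ(76) = 0, μ(77) = 1, μ(78) = -1, μ(79) = -1, μ(80) = 0, μ(81) = 0, μ(82) = 1, μ(83) = -1, μ(84) = 0, μ(85) = 1, μ(86) = 1, μ(87) = 1, μ(88) = 0, μ(89) = -1, μ(90) = 0, μ(91) = 1, μ(92) = 0, μ(93) = 1, μ(94) = 1, μ(95) = 1, μ(96) = 0, μ(97) = -1, μ(98) = 0, μ(99) = 0, μ(100) = 0, μ(101) = -1, μ(102) = -1, μ(103) = -1, μ(104) = 0, μ(105) = -1, μ(106) = 1, μ(107) = -1, μ(108) = 0, μ(109) = -1, μ(110) = -1, μ(111) = 1, μ(112) = 0, μ(113) = -1, μ(114) = -1, μ(115) = 1, μ(116) = 0, μ(117) = 0, μ(118) = 1, μ(119) = 1, μ(120) = 0, μ(121) = 0, μ(122) = 1, μ(123) = 1, μ(124) = 0, μ(125) = 0, μ(126) = 0, μ(127) = -1, μ(128) = 0, μ(129) = 1, μ(130) = -1, μ(131) = -1, μ(132) = 0, μ(133) = 1, μ(134) = 1, μ(135) = 0, μ(136) = 0, μ(137) = -1, μ(138) = -1, μ(139) = -1, μ(140) = 0, μ(141) = 1. Summing all 141 values: -3. (Mertens function M(x) = Σ_{n ≤ x} μ(n); on average M(x) should be small (PNT ⟺ M(x) = o(x)).)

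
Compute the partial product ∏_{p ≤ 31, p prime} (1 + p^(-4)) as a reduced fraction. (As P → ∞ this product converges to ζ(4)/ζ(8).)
∏ = 377183486665353545574471751056805902016576/349915921480385530721123181536044923530625

The primes p ≤ 31 are [2, 3, 5, 7, 11, 13, 17, 19, 23, 29, 31]. For each, (1 + 1/p^4) = (p^4 + 1)/p^4. Multiplying these fractions over p ∈ [2, 3, 5, 7, 11, 13, 17, 19, 23, 29, 31] gives 377183486665353545574471751056805902016576/349915921480385530721123181536044923530625. (In the limit P → ∞ this tends to ζ(4)/ζ(8).)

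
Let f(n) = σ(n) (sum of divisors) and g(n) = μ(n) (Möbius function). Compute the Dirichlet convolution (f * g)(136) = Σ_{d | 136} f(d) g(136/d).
(σ * μ)(136) = 136

Divisors of 136: [1, 2, 4, 8, 17, 34, 68, 136]. For each d | 136:
  d = 1: σ(1) · μ(136/1) = 1 · 0 = 0
  d = 2: σ(2) · μ(136/2) = 3 · 0 = 0
  d = 4: σ(4) · μ(136/4) = 7 · 1 = 7
  d = 8: σ(8) · μ(136/8) = 15 · -1 = -15
  d = 17: σ(17) · μ(136/17) = 18 · 0 = 0
  d = 34: σ(34) · μ(136/34) = 54 · 0 = 0
  d = 68: σ(68) · μ(136/68) = 126 · -1 = -126
  d = 136: σ(136) · μ(136/136) = 270 · 1 = 270
Summing: (σ * μ)(136) = 0 + 0 + 7 + -15 + 0 + 0 + -126 + 270 = 136.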